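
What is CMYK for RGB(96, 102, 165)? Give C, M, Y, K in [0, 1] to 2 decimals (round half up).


R'=96/255≈0.3765, G'=102/255≈0.4000, B'=165/255≈0.6471
K = 1 - max(R',G',B') = 1 - 165/255 = 90/255 = 0.35294… → 0.35
(1-R'-K)/(1-K) simplifies to (max-R)/max with max = 165:
C = (165-96)/165 = 69/165 = 0.41818… → 0.42
M = (165-102)/165 = 63/165 = 0.38181… → 0.38
Y = (165-165)/165 = 0/165 = 0 → 0.00
= CMYK(0.42, 0.38, 0.00, 0.35)


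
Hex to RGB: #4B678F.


4B → 75 (R)
67 → 103 (G)
8F → 143 (B)
= RGB(75, 103, 143)


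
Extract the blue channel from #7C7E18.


Color: #7C7E18
R = 7C = 124
G = 7E = 126
B = 18 = 24
Blue = 24


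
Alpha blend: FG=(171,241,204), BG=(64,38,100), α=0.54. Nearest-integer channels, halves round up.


C = α×F + (1-α)×B, with 1-α = 0.46
R: 0.54×171 + 0.46×64 = 92.34 + 29.44 = 121.78 → 122
G: 0.54×241 + 0.46×38 = 130.14 + 17.48 = 147.62 → 148
B: 0.54×204 + 0.46×100 = 110.16 + 46.00 = 156.16 → 156
= RGB(122, 148, 156)


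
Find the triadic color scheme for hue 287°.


Triadic: equally spaced at 120° intervals
H1 = 287°
H2 = (287 + 120) mod 360 = 47°
H3 = (287 + 240) mod 360 = 167°
Triadic = 287°, 47°, 167°


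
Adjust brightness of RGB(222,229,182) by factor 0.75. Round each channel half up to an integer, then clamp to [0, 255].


Multiply each channel by 0.75, round half up, clamp to [0, 255]
R: 222×0.75 = 166.5 → round → 167
G: 229×0.75 = 171.75 → round → 172
B: 182×0.75 = 136.5 → round → 137
= RGB(167, 172, 137)


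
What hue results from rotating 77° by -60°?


New hue = (H + rotation) mod 360
New hue = (77 -60) mod 360
= 17 mod 360
= 17°


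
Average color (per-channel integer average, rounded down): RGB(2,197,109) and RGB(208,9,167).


Midpoint: each channel = ⌊(C₁+C₂)/2⌋
R: ⌊(2+208)/2⌋ = 105
G: ⌊(197+9)/2⌋ = 103
B: ⌊(109+167)/2⌋ = 138
= RGB(105, 103, 138)


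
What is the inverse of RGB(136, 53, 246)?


Invert: (255-R, 255-G, 255-B)
R: 255-136 = 119
G: 255-53 = 202
B: 255-246 = 9
= RGB(119, 202, 9)


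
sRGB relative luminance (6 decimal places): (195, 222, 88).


Linearize each channel (sRGB transfer function): c = v/255; c_lin = c/12.92 if c ≤ 0.04045, else ((c+0.055)/1.055)^2.4
  R: 195/255 ≈ 0.764706 > 0.04045 → ((0.764706+0.055)/1.055)^2.4 ≈ 0.545724
  G: 222/255 ≈ 0.870588 > 0.04045 → ((0.870588+0.055)/1.055)^2.4 ≈ 0.730461
  B: 88/255 ≈ 0.345098 > 0.04045 → ((0.345098+0.055)/1.055)^2.4 ≈ 0.097587
R_lin = 0.545724, G_lin = 0.730461, B_lin = 0.097587
L = 0.2126×R + 0.7152×G + 0.0722×B
L = 0.2126×0.545724 + 0.7152×0.730461 + 0.0722×0.097587
L ≈ 0.645492


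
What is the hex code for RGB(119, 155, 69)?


R = 119 → 77 (hex)
G = 155 → 9B (hex)
B = 69 → 45 (hex)
Hex = #779B45


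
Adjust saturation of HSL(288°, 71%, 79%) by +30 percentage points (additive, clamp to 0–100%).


Original S = 71%
Adjustment = +30 percentage points
New S = 71 + (30) = 101
Clamp to [0, 100] → 100
= HSL(288°, 100%, 79%)


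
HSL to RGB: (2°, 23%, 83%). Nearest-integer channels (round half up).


H=2°, S=0.23, L=0.83
C = (1-|2L-1|)×S = (1-|0.66|)×0.23 = 0.0782
H' = H/60 = 2/60 ≈ 0.0333; X = C×(1-|H' mod 2 - 1|) ≈ 0.0026
m = L - C/2 = 0.83 - 0.0391 = 0.7909
Sector ⌊H'⌋ = 0 → (R',G',B') = (0.0782, ≈0.0026, 0.0)
RGB = ((R'+m)×255, (G'+m)×255, (B'+m)×255) = (221.6205, 202.3442, 201.6795)
Round half up → RGB(222, 202, 202)


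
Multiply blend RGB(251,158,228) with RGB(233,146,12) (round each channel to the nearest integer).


Multiply: C = A×B/255, rounded to nearest integer
R: 251×233/255 = 58483/255 ≈ 229.345 → 229
G: 158×146/255 = 23068/255 ≈ 90.463 → 90
B: 228×12/255 = 2736/255 ≈ 10.729 → 11
= RGB(229, 90, 11)


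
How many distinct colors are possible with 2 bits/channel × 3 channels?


Total bits = 2 bits/channel × 3 channels = 6 bits
Distinct colors = 2^6
= 64 colors


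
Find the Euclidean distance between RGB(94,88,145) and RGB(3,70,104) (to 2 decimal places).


d = √[(R₁-R₂)² + (G₁-G₂)² + (B₁-B₂)²]
d = √[(94-3)² + (88-70)² + (145-104)²]
d = √[8281 + 324 + 1681]
d = √10286
d ≈ 101.42


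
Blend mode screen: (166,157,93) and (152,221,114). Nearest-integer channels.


Screen: C = 255 - (255-A)×(255-B)/255, rounded to nearest integer
R: 255 - (255-166)×(255-152)/255 = 255 - 9167/255 ≈ 255 - 35.949 = 219.051 → 219
G: 255 - (255-157)×(255-221)/255 = 255 - 3332/255 ≈ 255 - 13.067 = 241.933 → 242
B: 255 - (255-93)×(255-114)/255 = 255 - 22842/255 ≈ 255 - 89.576 = 165.424 → 165
= RGB(219, 242, 165)


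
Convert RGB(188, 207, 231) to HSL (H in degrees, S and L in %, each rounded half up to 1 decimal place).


Normalize: R'=188/255≈0.7373, G'=207/255≈0.8118, B'=231/255≈0.9059
Max=231/255, Min=188/255, Δ=Max-Min=43/255
L = (Max+Min)/2 = (231+188)/510 = 419/510 = 0.82156… → L = 82.2%
L > 0.5 → S = Δ/(2-Max-Min) = 43/(510-231-188) = 43/91 = 0.47252… → S = 47.3%
(the 1/255 factors cancel in S and H, so raw channel differences can be used)
Max is B' → H = 60 × ((R-G)/Δ + 4) = 60 × ((188-207)/43 + 4)
  -19/43 + 4 = -0.4418… + 4 = 3.5581…
  H = 60 × 3.5581… = 213.488…° → H = 213.5°
= HSL(213.5°, 47.3%, 82.2%)


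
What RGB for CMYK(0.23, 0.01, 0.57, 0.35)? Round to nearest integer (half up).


R = 255 × (1-C) × (1-K) = 255 × 0.77 × 0.65 = 127.6275 → 128
G = 255 × (1-M) × (1-K) = 255 × 0.99 × 0.65 = 164.0925 → 164
B = 255 × (1-Y) × (1-K) = 255 × 0.43 × 0.65 = 71.2725 → 71
= RGB(128, 164, 71)


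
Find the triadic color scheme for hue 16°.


Triadic: equally spaced at 120° intervals
H1 = 16°
H2 = (16 + 120) mod 360 = 136°
H3 = (16 + 240) mod 360 = 256°
Triadic = 16°, 136°, 256°


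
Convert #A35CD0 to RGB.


A3 → 163 (R)
5C → 92 (G)
D0 → 208 (B)
= RGB(163, 92, 208)


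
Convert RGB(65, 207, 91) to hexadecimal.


R = 65 → 41 (hex)
G = 207 → CF (hex)
B = 91 → 5B (hex)
Hex = #41CF5B


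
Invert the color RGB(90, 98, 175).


Invert: (255-R, 255-G, 255-B)
R: 255-90 = 165
G: 255-98 = 157
B: 255-175 = 80
= RGB(165, 157, 80)


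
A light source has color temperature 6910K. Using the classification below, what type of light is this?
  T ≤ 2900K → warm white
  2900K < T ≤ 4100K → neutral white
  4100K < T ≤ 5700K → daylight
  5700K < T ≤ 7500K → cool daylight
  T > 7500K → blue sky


Temperature: 6910K
5700K < 6910K ≤ 7500K → cool daylight
Classification: cool daylight


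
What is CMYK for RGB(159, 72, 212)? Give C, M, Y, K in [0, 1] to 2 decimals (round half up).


R'=159/255≈0.6235, G'=72/255≈0.2824, B'=212/255≈0.8314
K = 1 - max(R',G',B') = 1 - 212/255 = 43/255 = 0.16862… → 0.17
(1-R'-K)/(1-K) simplifies to (max-R)/max with max = 212:
C = (212-159)/212 = 53/212 = 0.25 → 0.25
M = (212-72)/212 = 140/212 = 0.66037… → 0.66
Y = (212-212)/212 = 0/212 = 0 → 0.00
= CMYK(0.25, 0.66, 0.00, 0.17)


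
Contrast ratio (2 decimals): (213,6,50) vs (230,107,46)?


Linearize each sRGB channel c=v/255: c/12.92 if c ≤ 0.04045 else ((c+0.055)/1.055)^2.4
L = 0.2126×R_lin + 0.7152×G_lin + 0.0722×B_lin
Color 1 (213,6,50):
  R=213: 213/255≈0.8353 > 0.04045 → ((0.8353+0.055)/1.055)^2.4 ≈ 0.66539
  G=6: 6/255≈0.0235 ≤ 0.04045 → 0.0235/12.92 ≈ 0.00182
  B=50: 50/255≈0.1961 > 0.04045 → ((0.1961+0.055)/1.055)^2.4 ≈ 0.03190
  L1 = 0.2126×0.66539 + 0.7152×0.00182 + 0.0722×0.03190 ≈ 0.14507
Color 2 (230,107,46):
  R=230: 230/255≈0.9020 > 0.04045 → ((0.9020+0.055)/1.055)^2.4 ≈ 0.79130
  G=107: 107/255≈0.4196 > 0.04045 → ((0.4196+0.055)/1.055)^2.4 ≈ 0.14703
  B=46: 46/255≈0.1804 > 0.04045 → ((0.1804+0.055)/1.055)^2.4 ≈ 0.02732
  L2 = 0.2126×0.79130 + 0.7152×0.14703 + 0.0722×0.02732 ≈ 0.27536
Lighter = 0.27536, Darker = 0.14507
Ratio = (L_lighter + 0.05) / (L_darker + 0.05)
Ratio = (0.27536 + 0.05) / (0.14507 + 0.05) = 0.32536 / 0.19507 ≈ 1.6679
Ratio ≈ 1.67:1


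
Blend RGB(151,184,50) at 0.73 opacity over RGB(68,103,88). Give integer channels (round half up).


C = α×F + (1-α)×B, with 1-α = 0.27
R: 0.73×151 + 0.27×68 = 110.23 + 18.36 = 128.59 → 129
G: 0.73×184 + 0.27×103 = 134.32 + 27.81 = 162.13 → 162
B: 0.73×50 + 0.27×88 = 36.50 + 23.76 = 60.26 → 60
= RGB(129, 162, 60)


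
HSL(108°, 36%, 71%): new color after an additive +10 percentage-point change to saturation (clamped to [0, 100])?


Original S = 36%
Adjustment = +10 percentage points
New S = 36 + (10) = 46
Clamp to [0, 100] → 46
= HSL(108°, 46%, 71%)


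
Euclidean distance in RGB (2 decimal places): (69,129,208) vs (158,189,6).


d = √[(R₁-R₂)² + (G₁-G₂)² + (B₁-B₂)²]
d = √[(69-158)² + (129-189)² + (208-6)²]
d = √[7921 + 3600 + 40804]
d = √52325
d ≈ 228.75


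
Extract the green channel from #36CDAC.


Color: #36CDAC
R = 36 = 54
G = CD = 205
B = AC = 172
Green = 205


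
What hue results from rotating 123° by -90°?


New hue = (H + rotation) mod 360
New hue = (123 -90) mod 360
= 33 mod 360
= 33°


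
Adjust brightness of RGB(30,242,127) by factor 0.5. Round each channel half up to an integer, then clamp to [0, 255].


Multiply each channel by 0.5, round half up, clamp to [0, 255]
R: 30×0.5 = 15
G: 242×0.5 = 121
B: 127×0.5 = 63.5 → round → 64
= RGB(15, 121, 64)


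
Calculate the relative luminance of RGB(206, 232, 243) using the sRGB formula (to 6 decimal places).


Linearize each channel (sRGB transfer function): c = v/255; c_lin = c/12.92 if c ≤ 0.04045, else ((c+0.055)/1.055)^2.4
  R: 206/255 ≈ 0.807843 > 0.04045 → ((0.807843+0.055)/1.055)^2.4 ≈ 0.617207
  G: 232/255 ≈ 0.909804 > 0.04045 → ((0.909804+0.055)/1.055)^2.4 ≈ 0.806952
  B: 243/255 ≈ 0.952941 > 0.04045 → ((0.952941+0.055)/1.055)^2.4 ≈ 0.896269
R_lin = 0.617207, G_lin = 0.806952, B_lin = 0.896269
L = 0.2126×R + 0.7152×G + 0.0722×B
L = 0.2126×0.617207 + 0.7152×0.806952 + 0.0722×0.896269
L ≈ 0.773061


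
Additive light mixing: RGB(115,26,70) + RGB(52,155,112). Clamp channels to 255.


Additive: each channel = min(255, C₁+C₂)
R: 115+52 = 167 → 167
G: 26+155 = 181 → 181
B: 70+112 = 182 → 182
= RGB(167, 181, 182)


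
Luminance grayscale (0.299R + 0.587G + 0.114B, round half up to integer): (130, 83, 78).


Gray = 0.299×R + 0.587×G + 0.114×B
Gray = 0.299×130 + 0.587×83 + 0.114×78
Gray = 38.870 + 48.721 + 8.892
Gray = 96.483 → round half up → 96
Gray = 96


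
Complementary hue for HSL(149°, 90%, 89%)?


Complement = opposite side of color wheel = hue + 180°
H' = (149 + 180) mod 360 = 329°
S and L unchanged.
= HSL(329°, 90%, 89%)


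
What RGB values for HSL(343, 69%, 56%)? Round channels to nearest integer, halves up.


H=343°, S=0.69, L=0.56
C = (1-|2L-1|)×S = (1-|0.12|)×0.69 = 0.6072
H' = H/60 = 343/60 ≈ 5.7167; X = C×(1-|H' mod 2 - 1|) = 0.17204
m = L - C/2 = 0.56 - 0.3036 = 0.2564
Sector ⌊H'⌋ = 5 → (R',G',B') = (0.6072, 0.0, 0.17204)
RGB = ((R'+m)×255, (G'+m)×255, (B'+m)×255) = (220.218, 65.382, 109.2522)
Round half up → RGB(220, 65, 109)


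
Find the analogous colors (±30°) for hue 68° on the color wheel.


Base hue: 68°
Left analog: (68 - 30) mod 360 = 38°
Right analog: (68 + 30) mod 360 = 98°
Analogous hues = 38° and 98°


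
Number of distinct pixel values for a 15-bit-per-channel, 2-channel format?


Total bits = 15 bits/channel × 2 channels = 30 bits
Distinct pixel values = 2^30
= 1,073,741,824 pixel values


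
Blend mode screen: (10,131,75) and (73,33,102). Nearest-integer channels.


Screen: C = 255 - (255-A)×(255-B)/255, rounded to nearest integer
R: 255 - (255-10)×(255-73)/255 = 255 - 44590/255 ≈ 255 - 174.863 = 80.137 → 80
G: 255 - (255-131)×(255-33)/255 = 255 - 27528/255 ≈ 255 - 107.953 = 147.047 → 147
B: 255 - (255-75)×(255-102)/255 = 255 - 27540/255 ≈ 255 - 108.000 = 147.000 → 147
= RGB(80, 147, 147)


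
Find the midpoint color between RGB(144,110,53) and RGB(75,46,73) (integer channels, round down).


Midpoint: each channel = ⌊(C₁+C₂)/2⌋
R: ⌊(144+75)/2⌋ = 109
G: ⌊(110+46)/2⌋ = 78
B: ⌊(53+73)/2⌋ = 63
= RGB(109, 78, 63)


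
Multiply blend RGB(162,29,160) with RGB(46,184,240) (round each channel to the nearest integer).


Multiply: C = A×B/255, rounded to nearest integer
R: 162×46/255 = 7452/255 ≈ 29.224 → 29
G: 29×184/255 = 5336/255 ≈ 20.925 → 21
B: 160×240/255 = 38400/255 ≈ 150.588 → 151
= RGB(29, 21, 151)


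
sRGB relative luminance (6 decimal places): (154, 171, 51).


Linearize each channel (sRGB transfer function): c = v/255; c_lin = c/12.92 if c ≤ 0.04045, else ((c+0.055)/1.055)^2.4
  R: 154/255 ≈ 0.603922 > 0.04045 → ((0.603922+0.055)/1.055)^2.4 ≈ 0.323143
  G: 171/255 ≈ 0.670588 > 0.04045 → ((0.670588+0.055)/1.055)^2.4 ≈ 0.407240
  B: 51/255 ≈ 0.200000 > 0.04045 → ((0.200000+0.055)/1.055)^2.4 ≈ 0.033105
R_lin = 0.323143, G_lin = 0.407240, B_lin = 0.033105
L = 0.2126×R + 0.7152×G + 0.0722×B
L = 0.2126×0.323143 + 0.7152×0.407240 + 0.0722×0.033105
L ≈ 0.362349


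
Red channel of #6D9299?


Color: #6D9299
R = 6D = 109
G = 92 = 146
B = 99 = 153
Red = 109


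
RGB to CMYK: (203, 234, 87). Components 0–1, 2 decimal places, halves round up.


R'=203/255≈0.7961, G'=234/255≈0.9176, B'=87/255≈0.3412
K = 1 - max(R',G',B') = 1 - 234/255 = 21/255 = 0.08235… → 0.08
(1-R'-K)/(1-K) simplifies to (max-R)/max with max = 234:
C = (234-203)/234 = 31/234 = 0.13247… → 0.13
M = (234-234)/234 = 0/234 = 0 → 0.00
Y = (234-87)/234 = 147/234 = 0.62820… → 0.63
= CMYK(0.13, 0.00, 0.63, 0.08)


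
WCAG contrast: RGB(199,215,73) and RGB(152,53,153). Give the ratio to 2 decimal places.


Linearize each sRGB channel c=v/255: c/12.92 if c ≤ 0.04045 else ((c+0.055)/1.055)^2.4
L = 0.2126×R_lin + 0.7152×G_lin + 0.0722×B_lin
Color 1 (199,215,73):
  R=199: 199/255≈0.7804 > 0.04045 → ((0.7804+0.055)/1.055)^2.4 ≈ 0.57112
  G=215: 215/255≈0.8431 > 0.04045 → ((0.8431+0.055)/1.055)^2.4 ≈ 0.67954
  B=73: 73/255≈0.2863 > 0.04045 → ((0.2863+0.055)/1.055)^2.4 ≈ 0.06663
  L1 = 0.2126×0.57112 + 0.7152×0.67954 + 0.0722×0.06663 ≈ 0.61224
Color 2 (152,53,153):
  R=152: 152/255≈0.5961 > 0.04045 → ((0.5961+0.055)/1.055)^2.4 ≈ 0.31399
  G=53: 53/255≈0.2078 > 0.04045 → ((0.2078+0.055)/1.055)^2.4 ≈ 0.03560
  B=153: 153/255≈0.6000 > 0.04045 → ((0.6000+0.055)/1.055)^2.4 ≈ 0.31855
  L2 = 0.2126×0.31399 + 0.7152×0.03560 + 0.0722×0.31855 ≈ 0.11522
Lighter = 0.61224, Darker = 0.11522
Ratio = (L_lighter + 0.05) / (L_darker + 0.05)
Ratio = (0.61224 + 0.05) / (0.11522 + 0.05) = 0.66224 / 0.16522 ≈ 4.0084
Ratio ≈ 4.01:1


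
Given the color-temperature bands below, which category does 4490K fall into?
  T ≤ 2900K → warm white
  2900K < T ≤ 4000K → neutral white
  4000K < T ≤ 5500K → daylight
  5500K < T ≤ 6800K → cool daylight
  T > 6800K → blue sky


Temperature: 4490K
4000K < 4490K ≤ 5500K → daylight
Classification: daylight


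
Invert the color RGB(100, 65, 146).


Invert: (255-R, 255-G, 255-B)
R: 255-100 = 155
G: 255-65 = 190
B: 255-146 = 109
= RGB(155, 190, 109)


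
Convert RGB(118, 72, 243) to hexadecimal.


R = 118 → 76 (hex)
G = 72 → 48 (hex)
B = 243 → F3 (hex)
Hex = #7648F3


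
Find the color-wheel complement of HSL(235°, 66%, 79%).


Complement = opposite side of color wheel = hue + 180°
H' = (235 + 180) mod 360 = 55°
S and L unchanged.
= HSL(55°, 66%, 79%)


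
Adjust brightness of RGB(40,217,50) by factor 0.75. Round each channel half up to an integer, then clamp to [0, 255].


Multiply each channel by 0.75, round half up, clamp to [0, 255]
R: 40×0.75 = 30
G: 217×0.75 = 162.75 → round → 163
B: 50×0.75 = 37.5 → round → 38
= RGB(30, 163, 38)


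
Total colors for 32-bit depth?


Colors = 2^bits = 2^32
= 4,294,967,296 colors


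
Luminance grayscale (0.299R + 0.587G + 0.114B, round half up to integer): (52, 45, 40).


Gray = 0.299×R + 0.587×G + 0.114×B
Gray = 0.299×52 + 0.587×45 + 0.114×40
Gray = 15.548 + 26.415 + 4.560
Gray = 46.523 → round half up → 47
Gray = 47


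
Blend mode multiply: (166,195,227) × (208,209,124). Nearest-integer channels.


Multiply: C = A×B/255, rounded to nearest integer
R: 166×208/255 = 34528/255 ≈ 135.404 → 135
G: 195×209/255 = 40755/255 ≈ 159.824 → 160
B: 227×124/255 = 28148/255 ≈ 110.384 → 110
= RGB(135, 160, 110)


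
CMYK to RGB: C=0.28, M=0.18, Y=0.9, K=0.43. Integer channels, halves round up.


R = 255 × (1-C) × (1-K) = 255 × 0.72 × 0.57 = 104.652 → 105
G = 255 × (1-M) × (1-K) = 255 × 0.82 × 0.57 = 119.187 → 119
B = 255 × (1-Y) × (1-K) = 255 × 0.10 × 0.57 = 14.535 → 15
= RGB(105, 119, 15)


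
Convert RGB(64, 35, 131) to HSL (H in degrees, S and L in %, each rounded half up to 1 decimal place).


Normalize: R'=64/255≈0.2510, G'=35/255≈0.1373, B'=131/255≈0.5137
Max=131/255, Min=35/255, Δ=Max-Min=96/255
L = (Max+Min)/2 = (131+35)/510 = 166/510 = 0.32549… → L = 32.5%
L ≤ 0.5 → S = Δ/(Max+Min) = 96/(131+35) = 96/166 = 0.57831… → S = 57.8%
(the 1/255 factors cancel in S and H, so raw channel differences can be used)
Max is B' → H = 60 × ((R-G)/Δ + 4) = 60 × ((64-35)/96 + 4)
  29/96 + 4 = 0.3020… + 4 = 4.3020…
  H = 60 × 4.3020… = 258.125° → H = 258.1°
= HSL(258.1°, 57.8%, 32.5%)


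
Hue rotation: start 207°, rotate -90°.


New hue = (H + rotation) mod 360
New hue = (207 -90) mod 360
= 117 mod 360
= 117°


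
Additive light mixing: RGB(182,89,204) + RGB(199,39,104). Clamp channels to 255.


Additive: each channel = min(255, C₁+C₂)
R: 182+199 = 381 → 255
G: 89+39 = 128 → 128
B: 204+104 = 308 → 255
= RGB(255, 128, 255)


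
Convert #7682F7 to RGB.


76 → 118 (R)
82 → 130 (G)
F7 → 247 (B)
= RGB(118, 130, 247)


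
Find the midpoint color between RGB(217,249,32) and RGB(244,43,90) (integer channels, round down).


Midpoint: each channel = ⌊(C₁+C₂)/2⌋
R: ⌊(217+244)/2⌋ = 230
G: ⌊(249+43)/2⌋ = 146
B: ⌊(32+90)/2⌋ = 61
= RGB(230, 146, 61)


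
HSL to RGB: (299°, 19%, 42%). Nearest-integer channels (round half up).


H=299°, S=0.19, L=0.42
C = (1-|2L-1|)×S = (1-|-0.16|)×0.19 = 0.1596
H' = H/60 = 299/60 ≈ 4.9833; X = C×(1-|H' mod 2 - 1|) = 0.15694
m = L - C/2 = 0.42 - 0.0798 = 0.3402
Sector ⌊H'⌋ = 4 → (R',G',B') = (0.15694, 0.0, 0.1596)
RGB = ((R'+m)×255, (G'+m)×255, (B'+m)×255) = (126.7707, 86.751, 127.449)
Round half up → RGB(127, 87, 127)


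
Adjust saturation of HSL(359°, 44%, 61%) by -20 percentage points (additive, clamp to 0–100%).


Original S = 44%
Adjustment = -20 percentage points
New S = 44 + (-20) = 24
Clamp to [0, 100] → 24
= HSL(359°, 24%, 61%)


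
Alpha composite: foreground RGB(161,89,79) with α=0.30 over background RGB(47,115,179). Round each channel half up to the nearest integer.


C = α×F + (1-α)×B, with 1-α = 0.70
R: 0.30×161 + 0.70×47 = 48.30 + 32.90 = 81.20 → 81
G: 0.30×89 + 0.70×115 = 26.70 + 80.50 = 107.20 → 107
B: 0.30×79 + 0.70×179 = 23.70 + 125.30 = 149.00 → 149
= RGB(81, 107, 149)


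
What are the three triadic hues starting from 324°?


Triadic: equally spaced at 120° intervals
H1 = 324°
H2 = (324 + 120) mod 360 = 84°
H3 = (324 + 240) mod 360 = 204°
Triadic = 324°, 84°, 204°


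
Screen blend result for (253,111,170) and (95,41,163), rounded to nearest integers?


Screen: C = 255 - (255-A)×(255-B)/255, rounded to nearest integer
R: 255 - (255-253)×(255-95)/255 = 255 - 320/255 ≈ 255 - 1.255 = 253.745 → 254
G: 255 - (255-111)×(255-41)/255 = 255 - 30816/255 ≈ 255 - 120.847 = 134.153 → 134
B: 255 - (255-170)×(255-163)/255 = 255 - 7820/255 ≈ 255 - 30.667 = 224.333 → 224
= RGB(254, 134, 224)


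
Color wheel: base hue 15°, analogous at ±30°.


Base hue: 15°
Left analog: (15 - 30) mod 360 = 345°
Right analog: (15 + 30) mod 360 = 45°
Analogous hues = 345° and 45°


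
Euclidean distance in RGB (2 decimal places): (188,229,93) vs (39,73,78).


d = √[(R₁-R₂)² + (G₁-G₂)² + (B₁-B₂)²]
d = √[(188-39)² + (229-73)² + (93-78)²]
d = √[22201 + 24336 + 225]
d = √46762
d ≈ 216.25


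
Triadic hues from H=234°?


Triadic: equally spaced at 120° intervals
H1 = 234°
H2 = (234 + 120) mod 360 = 354°
H3 = (234 + 240) mod 360 = 114°
Triadic = 234°, 354°, 114°


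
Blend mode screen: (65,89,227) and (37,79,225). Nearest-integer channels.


Screen: C = 255 - (255-A)×(255-B)/255, rounded to nearest integer
R: 255 - (255-65)×(255-37)/255 = 255 - 41420/255 ≈ 255 - 162.431 = 92.569 → 93
G: 255 - (255-89)×(255-79)/255 = 255 - 29216/255 ≈ 255 - 114.573 = 140.427 → 140
B: 255 - (255-227)×(255-225)/255 = 255 - 840/255 ≈ 255 - 3.294 = 251.706 → 252
= RGB(93, 140, 252)


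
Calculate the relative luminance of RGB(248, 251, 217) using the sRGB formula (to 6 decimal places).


Linearize each channel (sRGB transfer function): c = v/255; c_lin = c/12.92 if c ≤ 0.04045, else ((c+0.055)/1.055)^2.4
  R: 248/255 ≈ 0.972549 > 0.04045 → ((0.972549+0.055)/1.055)^2.4 ≈ 0.938686
  G: 251/255 ≈ 0.984314 > 0.04045 → ((0.984314+0.055)/1.055)^2.4 ≈ 0.964686
  B: 217/255 ≈ 0.850980 > 0.04045 → ((0.850980+0.055)/1.055)^2.4 ≈ 0.693872
R_lin = 0.938686, G_lin = 0.964686, B_lin = 0.693872
L = 0.2126×R + 0.7152×G + 0.0722×B
L = 0.2126×0.938686 + 0.7152×0.964686 + 0.0722×0.693872
L ≈ 0.939606


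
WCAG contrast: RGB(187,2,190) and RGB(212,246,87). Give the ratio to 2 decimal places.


Linearize each sRGB channel c=v/255: c/12.92 if c ≤ 0.04045 else ((c+0.055)/1.055)^2.4
L = 0.2126×R_lin + 0.7152×G_lin + 0.0722×B_lin
Color 1 (187,2,190):
  R=187: 187/255≈0.7333 > 0.04045 → ((0.7333+0.055)/1.055)^2.4 ≈ 0.49693
  G=2: 2/255≈0.0078 ≤ 0.04045 → 0.0078/12.92 ≈ 0.00061
  B=190: 190/255≈0.7451 > 0.04045 → ((0.7451+0.055)/1.055)^2.4 ≈ 0.51492
  L1 = 0.2126×0.49693 + 0.7152×0.00061 + 0.0722×0.51492 ≈ 0.14326
Color 2 (212,246,87):
  R=212: 212/255≈0.8314 > 0.04045 → ((0.8314+0.055)/1.055)^2.4 ≈ 0.65837
  G=246: 246/255≈0.9647 > 0.04045 → ((0.9647+0.055)/1.055)^2.4 ≈ 0.92158
  B=87: 87/255≈0.3412 > 0.04045 → ((0.3412+0.055)/1.055)^2.4 ≈ 0.09531
  L2 = 0.2126×0.65837 + 0.7152×0.92158 + 0.0722×0.09531 ≈ 0.80597
Lighter = 0.80597, Darker = 0.14326
Ratio = (L_lighter + 0.05) / (L_darker + 0.05)
Ratio = (0.80597 + 0.05) / (0.14326 + 0.05) = 0.85597 / 0.19326 ≈ 4.4291
Ratio ≈ 4.43:1


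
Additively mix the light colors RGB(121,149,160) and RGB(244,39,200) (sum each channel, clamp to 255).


Additive: each channel = min(255, C₁+C₂)
R: 121+244 = 365 → 255
G: 149+39 = 188 → 188
B: 160+200 = 360 → 255
= RGB(255, 188, 255)


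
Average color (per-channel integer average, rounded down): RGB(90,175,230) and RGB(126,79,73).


Midpoint: each channel = ⌊(C₁+C₂)/2⌋
R: ⌊(90+126)/2⌋ = 108
G: ⌊(175+79)/2⌋ = 127
B: ⌊(230+73)/2⌋ = 151
= RGB(108, 127, 151)


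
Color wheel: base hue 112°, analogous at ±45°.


Base hue: 112°
Left analog: (112 - 45) mod 360 = 67°
Right analog: (112 + 45) mod 360 = 157°
Analogous hues = 67° and 157°


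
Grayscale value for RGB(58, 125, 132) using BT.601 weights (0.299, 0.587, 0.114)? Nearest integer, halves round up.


Gray = 0.299×R + 0.587×G + 0.114×B
Gray = 0.299×58 + 0.587×125 + 0.114×132
Gray = 17.342 + 73.375 + 15.048
Gray = 105.765 → round half up → 106
Gray = 106


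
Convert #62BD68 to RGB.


62 → 98 (R)
BD → 189 (G)
68 → 104 (B)
= RGB(98, 189, 104)


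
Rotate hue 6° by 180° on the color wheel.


New hue = (H + rotation) mod 360
New hue = (6 + 180) mod 360
= 186 mod 360
= 186°


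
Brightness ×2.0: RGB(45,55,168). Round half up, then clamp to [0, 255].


Multiply each channel by 2.0, round half up, clamp to [0, 255]
R: 45×2.0 = 90
G: 55×2.0 = 110
B: 168×2.0 = 336 → clamp → 255
= RGB(90, 110, 255)


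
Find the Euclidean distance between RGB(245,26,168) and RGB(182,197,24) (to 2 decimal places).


d = √[(R₁-R₂)² + (G₁-G₂)² + (B₁-B₂)²]
d = √[(245-182)² + (26-197)² + (168-24)²]
d = √[3969 + 29241 + 20736]
d = √53946
d ≈ 232.26


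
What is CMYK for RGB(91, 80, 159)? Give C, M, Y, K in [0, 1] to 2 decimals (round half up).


R'=91/255≈0.3569, G'=80/255≈0.3137, B'=159/255≈0.6235
K = 1 - max(R',G',B') = 1 - 159/255 = 96/255 = 0.37647… → 0.38
(1-R'-K)/(1-K) simplifies to (max-R)/max with max = 159:
C = (159-91)/159 = 68/159 = 0.42767… → 0.43
M = (159-80)/159 = 79/159 = 0.49685… → 0.50
Y = (159-159)/159 = 0/159 = 0 → 0.00
= CMYK(0.43, 0.50, 0.00, 0.38)


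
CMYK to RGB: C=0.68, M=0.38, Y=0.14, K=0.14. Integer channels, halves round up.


R = 255 × (1-C) × (1-K) = 255 × 0.32 × 0.86 = 70.176 → 70
G = 255 × (1-M) × (1-K) = 255 × 0.62 × 0.86 = 135.966 → 136
B = 255 × (1-Y) × (1-K) = 255 × 0.86 × 0.86 = 188.598 → 189
= RGB(70, 136, 189)


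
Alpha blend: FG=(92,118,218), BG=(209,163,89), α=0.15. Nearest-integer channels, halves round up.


C = α×F + (1-α)×B, with 1-α = 0.85
R: 0.15×92 + 0.85×209 = 13.80 + 177.65 = 191.45 → 191
G: 0.15×118 + 0.85×163 = 17.70 + 138.55 = 156.25 → 156
B: 0.15×218 + 0.85×89 = 32.70 + 75.65 = 108.35 → 108
= RGB(191, 156, 108)


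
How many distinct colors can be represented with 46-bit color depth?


Colors = 2^bits = 2^46
= 70,368,744,177,664 colors


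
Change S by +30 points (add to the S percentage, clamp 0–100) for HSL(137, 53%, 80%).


Original S = 53%
Adjustment = +30 percentage points
New S = 53 + (30) = 83
Clamp to [0, 100] → 83
= HSL(137°, 83%, 80%)


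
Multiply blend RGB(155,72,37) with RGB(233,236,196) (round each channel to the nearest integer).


Multiply: C = A×B/255, rounded to nearest integer
R: 155×233/255 = 36115/255 ≈ 141.627 → 142
G: 72×236/255 = 16992/255 ≈ 66.635 → 67
B: 37×196/255 = 7252/255 ≈ 28.439 → 28
= RGB(142, 67, 28)


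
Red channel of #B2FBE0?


Color: #B2FBE0
R = B2 = 178
G = FB = 251
B = E0 = 224
Red = 178


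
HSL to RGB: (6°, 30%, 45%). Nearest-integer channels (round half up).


H=6°, S=0.30, L=0.45
C = (1-|2L-1|)×S = (1-|-0.10|)×0.30 = 0.27
H' = H/60 = 6/60 ≈ 0.1000; X = C×(1-|H' mod 2 - 1|) = 0.027
m = L - C/2 = 0.45 - 0.135 = 0.315
Sector ⌊H'⌋ = 0 → (R',G',B') = (0.27, 0.027, 0.0)
RGB = ((R'+m)×255, (G'+m)×255, (B'+m)×255) = (149.175, 87.21, 80.325)
Round half up → RGB(149, 87, 80)


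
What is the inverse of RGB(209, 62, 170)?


Invert: (255-R, 255-G, 255-B)
R: 255-209 = 46
G: 255-62 = 193
B: 255-170 = 85
= RGB(46, 193, 85)


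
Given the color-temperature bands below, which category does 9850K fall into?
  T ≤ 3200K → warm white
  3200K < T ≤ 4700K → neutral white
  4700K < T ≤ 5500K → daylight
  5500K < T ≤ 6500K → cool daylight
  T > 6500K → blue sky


Temperature: 9850K
9850K > 6500K → blue sky
Classification: blue sky


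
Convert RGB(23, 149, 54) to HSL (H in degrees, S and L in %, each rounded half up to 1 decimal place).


Normalize: R'=23/255≈0.0902, G'=149/255≈0.5843, B'=54/255≈0.2118
Max=149/255, Min=23/255, Δ=Max-Min=126/255
L = (Max+Min)/2 = (149+23)/510 = 172/510 = 0.33725… → L = 33.7%
L ≤ 0.5 → S = Δ/(Max+Min) = 126/(149+23) = 126/172 = 0.73255… → S = 73.3%
(the 1/255 factors cancel in S and H, so raw channel differences can be used)
Max is G' → H = 60 × ((B-R)/Δ + 2) = 60 × ((54-23)/126 + 2)
  31/126 + 2 = 0.2460… + 2 = 2.2460…
  H = 60 × 2.2460… = 134.761…° → H = 134.8°
= HSL(134.8°, 73.3%, 33.7%)


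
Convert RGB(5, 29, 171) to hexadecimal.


R = 5 → 05 (hex)
G = 29 → 1D (hex)
B = 171 → AB (hex)
Hex = #051DAB


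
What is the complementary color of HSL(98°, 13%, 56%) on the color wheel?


Complement = opposite side of color wheel = hue + 180°
H' = (98 + 180) mod 360 = 278°
S and L unchanged.
= HSL(278°, 13%, 56%)


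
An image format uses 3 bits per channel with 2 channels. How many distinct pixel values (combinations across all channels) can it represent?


Total bits = 3 bits/channel × 2 channels = 6 bits
Distinct pixel values = 2^6
= 64 pixel values


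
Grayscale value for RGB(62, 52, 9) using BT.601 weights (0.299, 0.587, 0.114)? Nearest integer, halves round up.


Gray = 0.299×R + 0.587×G + 0.114×B
Gray = 0.299×62 + 0.587×52 + 0.114×9
Gray = 18.538 + 30.524 + 1.026
Gray = 50.088 → round half up → 50
Gray = 50


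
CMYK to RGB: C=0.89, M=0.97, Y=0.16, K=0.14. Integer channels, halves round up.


R = 255 × (1-C) × (1-K) = 255 × 0.11 × 0.86 = 24.123 → 24
G = 255 × (1-M) × (1-K) = 255 × 0.03 × 0.86 = 6.579 → 7
B = 255 × (1-Y) × (1-K) = 255 × 0.84 × 0.86 = 184.212 → 184
= RGB(24, 7, 184)


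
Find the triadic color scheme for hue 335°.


Triadic: equally spaced at 120° intervals
H1 = 335°
H2 = (335 + 120) mod 360 = 95°
H3 = (335 + 240) mod 360 = 215°
Triadic = 335°, 95°, 215°


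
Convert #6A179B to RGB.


6A → 106 (R)
17 → 23 (G)
9B → 155 (B)
= RGB(106, 23, 155)


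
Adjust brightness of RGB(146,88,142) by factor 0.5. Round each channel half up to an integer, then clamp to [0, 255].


Multiply each channel by 0.5, round half up, clamp to [0, 255]
R: 146×0.5 = 73
G: 88×0.5 = 44
B: 142×0.5 = 71
= RGB(73, 44, 71)


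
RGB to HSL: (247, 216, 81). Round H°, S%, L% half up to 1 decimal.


Normalize: R'=247/255≈0.9686, G'=216/255≈0.8471, B'=81/255≈0.3176
Max=247/255, Min=81/255, Δ=Max-Min=166/255
L = (Max+Min)/2 = (247+81)/510 = 328/510 = 0.64313… → L = 64.3%
L > 0.5 → S = Δ/(2-Max-Min) = 166/(510-247-81) = 166/182 = 0.91208… → S = 91.2%
(the 1/255 factors cancel in S and H, so raw channel differences can be used)
Max is R' → H = 60 × (((G-B)/Δ) mod 6) = 60 × (((216-81)/166) mod 6)
  135/166 = 0.8132…
  H = 60 × 0.8132… = 48.795…° → H = 48.8°
= HSL(48.8°, 91.2%, 64.3%)


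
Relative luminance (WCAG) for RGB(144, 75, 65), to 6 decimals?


Linearize each channel (sRGB transfer function): c = v/255; c_lin = c/12.92 if c ≤ 0.04045, else ((c+0.055)/1.055)^2.4
  R: 144/255 ≈ 0.564706 > 0.04045 → ((0.564706+0.055)/1.055)^2.4 ≈ 0.278894
  G: 75/255 ≈ 0.294118 > 0.04045 → ((0.294118+0.055)/1.055)^2.4 ≈ 0.070360
  B: 65/255 ≈ 0.254902 > 0.04045 → ((0.254902+0.055)/1.055)^2.4 ≈ 0.052861
R_lin = 0.278894, G_lin = 0.070360, B_lin = 0.052861
L = 0.2126×R + 0.7152×G + 0.0722×B
L = 0.2126×0.278894 + 0.7152×0.070360 + 0.0722×0.052861
L ≈ 0.113431


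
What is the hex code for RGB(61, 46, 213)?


R = 61 → 3D (hex)
G = 46 → 2E (hex)
B = 213 → D5 (hex)
Hex = #3D2ED5


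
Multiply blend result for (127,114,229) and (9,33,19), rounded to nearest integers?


Multiply: C = A×B/255, rounded to nearest integer
R: 127×9/255 = 1143/255 ≈ 4.482 → 4
G: 114×33/255 = 3762/255 ≈ 14.753 → 15
B: 229×19/255 = 4351/255 ≈ 17.063 → 17
= RGB(4, 15, 17)


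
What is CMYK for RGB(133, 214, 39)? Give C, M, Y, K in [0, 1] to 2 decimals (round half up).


R'=133/255≈0.5216, G'=214/255≈0.8392, B'=39/255≈0.1529
K = 1 - max(R',G',B') = 1 - 214/255 = 41/255 = 0.16078… → 0.16
(1-R'-K)/(1-K) simplifies to (max-R)/max with max = 214:
C = (214-133)/214 = 81/214 = 0.37850… → 0.38
M = (214-214)/214 = 0/214 = 0 → 0.00
Y = (214-39)/214 = 175/214 = 0.81775… → 0.82
= CMYK(0.38, 0.00, 0.82, 0.16)


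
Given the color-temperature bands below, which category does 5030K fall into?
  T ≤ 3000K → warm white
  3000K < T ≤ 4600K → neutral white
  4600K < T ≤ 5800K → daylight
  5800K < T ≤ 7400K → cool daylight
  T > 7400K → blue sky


Temperature: 5030K
4600K < 5030K ≤ 5800K → daylight
Classification: daylight


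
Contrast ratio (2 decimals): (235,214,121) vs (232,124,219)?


Linearize each sRGB channel c=v/255: c/12.92 if c ≤ 0.04045 else ((c+0.055)/1.055)^2.4
L = 0.2126×R_lin + 0.7152×G_lin + 0.0722×B_lin
Color 1 (235,214,121):
  R=235: 235/255≈0.9216 > 0.04045 → ((0.9216+0.055)/1.055)^2.4 ≈ 0.83077
  G=214: 214/255≈0.8392 > 0.04045 → ((0.8392+0.055)/1.055)^2.4 ≈ 0.67244
  B=121: 121/255≈0.4745 > 0.04045 → ((0.4745+0.055)/1.055)^2.4 ≈ 0.19120
  L1 = 0.2126×0.83077 + 0.7152×0.67244 + 0.0722×0.19120 ≈ 0.67136
Color 2 (232,124,219):
  R=232: 232/255≈0.9098 > 0.04045 → ((0.9098+0.055)/1.055)^2.4 ≈ 0.80695
  G=124: 124/255≈0.4863 > 0.04045 → ((0.4863+0.055)/1.055)^2.4 ≈ 0.20156
  B=219: 219/255≈0.8588 > 0.04045 → ((0.8588+0.055)/1.055)^2.4 ≈ 0.70838
  L2 = 0.2126×0.80695 + 0.7152×0.20156 + 0.0722×0.70838 ≈ 0.36686
Lighter = 0.67136, Darker = 0.36686
Ratio = (L_lighter + 0.05) / (L_darker + 0.05)
Ratio = (0.67136 + 0.05) / (0.36686 + 0.05) = 0.72136 / 0.41686 ≈ 1.7305
Ratio ≈ 1.73:1


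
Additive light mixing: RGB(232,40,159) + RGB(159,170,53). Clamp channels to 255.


Additive: each channel = min(255, C₁+C₂)
R: 232+159 = 391 → 255
G: 40+170 = 210 → 210
B: 159+53 = 212 → 212
= RGB(255, 210, 212)


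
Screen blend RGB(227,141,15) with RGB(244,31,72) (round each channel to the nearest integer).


Screen: C = 255 - (255-A)×(255-B)/255, rounded to nearest integer
R: 255 - (255-227)×(255-244)/255 = 255 - 308/255 ≈ 255 - 1.208 = 253.792 → 254
G: 255 - (255-141)×(255-31)/255 = 255 - 25536/255 ≈ 255 - 100.141 = 154.859 → 155
B: 255 - (255-15)×(255-72)/255 = 255 - 43920/255 ≈ 255 - 172.235 = 82.765 → 83
= RGB(254, 155, 83)


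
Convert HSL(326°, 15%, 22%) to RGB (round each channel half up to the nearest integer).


H=326°, S=0.15, L=0.22
C = (1-|2L-1|)×S = (1-|-0.56|)×0.15 = 0.066
H' = H/60 = 326/60 ≈ 5.4333; X = C×(1-|H' mod 2 - 1|) = 0.0374
m = L - C/2 = 0.22 - 0.033 = 0.187
Sector ⌊H'⌋ = 5 → (R',G',B') = (0.066, 0.0, 0.0374)
RGB = ((R'+m)×255, (G'+m)×255, (B'+m)×255) = (64.515, 47.685, 57.222)
Round half up → RGB(65, 48, 57)


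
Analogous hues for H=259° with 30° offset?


Base hue: 259°
Left analog: (259 - 30) mod 360 = 229°
Right analog: (259 + 30) mod 360 = 289°
Analogous hues = 229° and 289°


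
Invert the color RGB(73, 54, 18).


Invert: (255-R, 255-G, 255-B)
R: 255-73 = 182
G: 255-54 = 201
B: 255-18 = 237
= RGB(182, 201, 237)


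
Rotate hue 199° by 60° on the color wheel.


New hue = (H + rotation) mod 360
New hue = (199 + 60) mod 360
= 259 mod 360
= 259°


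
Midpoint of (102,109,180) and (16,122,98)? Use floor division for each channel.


Midpoint: each channel = ⌊(C₁+C₂)/2⌋
R: ⌊(102+16)/2⌋ = 59
G: ⌊(109+122)/2⌋ = 115
B: ⌊(180+98)/2⌋ = 139
= RGB(59, 115, 139)


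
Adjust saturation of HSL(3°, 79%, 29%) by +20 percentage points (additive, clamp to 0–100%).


Original S = 79%
Adjustment = +20 percentage points
New S = 79 + (20) = 99
Clamp to [0, 100] → 99
= HSL(3°, 99%, 29%)


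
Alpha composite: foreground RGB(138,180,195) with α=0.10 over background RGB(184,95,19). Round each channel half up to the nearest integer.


C = α×F + (1-α)×B, with 1-α = 0.90
R: 0.10×138 + 0.90×184 = 13.80 + 165.60 = 179.40 → 179
G: 0.10×180 + 0.90×95 = 18.00 + 85.50 = 103.50 → 104
B: 0.10×195 + 0.90×19 = 19.50 + 17.10 = 36.60 → 37
= RGB(179, 104, 37)


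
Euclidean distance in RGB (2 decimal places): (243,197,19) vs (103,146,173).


d = √[(R₁-R₂)² + (G₁-G₂)² + (B₁-B₂)²]
d = √[(243-103)² + (197-146)² + (19-173)²]
d = √[19600 + 2601 + 23716]
d = √45917
d ≈ 214.28


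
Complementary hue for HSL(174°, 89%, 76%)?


Complement = opposite side of color wheel = hue + 180°
H' = (174 + 180) mod 360 = 354°
S and L unchanged.
= HSL(354°, 89%, 76%)


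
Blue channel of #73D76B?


Color: #73D76B
R = 73 = 115
G = D7 = 215
B = 6B = 107
Blue = 107


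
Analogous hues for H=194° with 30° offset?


Base hue: 194°
Left analog: (194 - 30) mod 360 = 164°
Right analog: (194 + 30) mod 360 = 224°
Analogous hues = 164° and 224°


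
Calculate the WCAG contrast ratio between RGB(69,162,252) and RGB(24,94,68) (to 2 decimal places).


Linearize each sRGB channel c=v/255: c/12.92 if c ≤ 0.04045 else ((c+0.055)/1.055)^2.4
L = 0.2126×R_lin + 0.7152×G_lin + 0.0722×B_lin
Color 1 (69,162,252):
  R=69: 69/255≈0.2706 > 0.04045 → ((0.2706+0.055)/1.055)^2.4 ≈ 0.05951
  G=162: 162/255≈0.6353 > 0.04045 → ((0.6353+0.055)/1.055)^2.4 ≈ 0.36131
  B=252: 252/255≈0.9882 > 0.04045 → ((0.9882+0.055)/1.055)^2.4 ≈ 0.97345
  L1 = 0.2126×0.05951 + 0.7152×0.36131 + 0.0722×0.97345 ≈ 0.34134
Color 2 (24,94,68):
  R=24: 24/255≈0.0941 > 0.04045 → ((0.0941+0.055)/1.055)^2.4 ≈ 0.00913
  G=94: 94/255≈0.3686 > 0.04045 → ((0.3686+0.055)/1.055)^2.4 ≈ 0.11193
  B=68: 68/255≈0.2667 > 0.04045 → ((0.2667+0.055)/1.055)^2.4 ≈ 0.05781
  L2 = 0.2126×0.00913 + 0.7152×0.11193 + 0.0722×0.05781 ≈ 0.08617
Lighter = 0.34134, Darker = 0.08617
Ratio = (L_lighter + 0.05) / (L_darker + 0.05)
Ratio = (0.34134 + 0.05) / (0.08617 + 0.05) = 0.39134 / 0.13617 ≈ 2.8739
Ratio ≈ 2.87:1


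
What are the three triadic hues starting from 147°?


Triadic: equally spaced at 120° intervals
H1 = 147°
H2 = (147 + 120) mod 360 = 267°
H3 = (147 + 240) mod 360 = 27°
Triadic = 147°, 267°, 27°


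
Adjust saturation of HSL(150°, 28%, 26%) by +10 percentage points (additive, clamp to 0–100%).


Original S = 28%
Adjustment = +10 percentage points
New S = 28 + (10) = 38
Clamp to [0, 100] → 38
= HSL(150°, 38%, 26%)


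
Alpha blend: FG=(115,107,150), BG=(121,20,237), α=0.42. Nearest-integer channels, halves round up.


C = α×F + (1-α)×B, with 1-α = 0.58
R: 0.42×115 + 0.58×121 = 48.30 + 70.18 = 118.48 → 118
G: 0.42×107 + 0.58×20 = 44.94 + 11.60 = 56.54 → 57
B: 0.42×150 + 0.58×237 = 63.00 + 137.46 = 200.46 → 200
= RGB(118, 57, 200)


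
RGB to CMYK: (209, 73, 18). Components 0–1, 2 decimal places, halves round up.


R'=209/255≈0.8196, G'=73/255≈0.2863, B'=18/255≈0.0706
K = 1 - max(R',G',B') = 1 - 209/255 = 46/255 = 0.18039… → 0.18
(1-R'-K)/(1-K) simplifies to (max-R)/max with max = 209:
C = (209-209)/209 = 0/209 = 0 → 0.00
M = (209-73)/209 = 136/209 = 0.65071… → 0.65
Y = (209-18)/209 = 191/209 = 0.91387… → 0.91
= CMYK(0.00, 0.65, 0.91, 0.18)


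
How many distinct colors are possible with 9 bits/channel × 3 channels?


Total bits = 9 bits/channel × 3 channels = 27 bits
Distinct colors = 2^27
= 134,217,728 colors


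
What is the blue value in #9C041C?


Color: #9C041C
R = 9C = 156
G = 04 = 4
B = 1C = 28
Blue = 28


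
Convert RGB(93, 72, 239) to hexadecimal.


R = 93 → 5D (hex)
G = 72 → 48 (hex)
B = 239 → EF (hex)
Hex = #5D48EF


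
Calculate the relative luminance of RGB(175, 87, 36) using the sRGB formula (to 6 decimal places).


Linearize each channel (sRGB transfer function): c = v/255; c_lin = c/12.92 if c ≤ 0.04045, else ((c+0.055)/1.055)^2.4
  R: 175/255 ≈ 0.686275 > 0.04045 → ((0.686275+0.055)/1.055)^2.4 ≈ 0.428690
  G: 87/255 ≈ 0.341176 > 0.04045 → ((0.341176+0.055)/1.055)^2.4 ≈ 0.095307
  B: 36/255 ≈ 0.141176 > 0.04045 → ((0.141176+0.055)/1.055)^2.4 ≈ 0.017642
R_lin = 0.428690, G_lin = 0.095307, B_lin = 0.017642
L = 0.2126×R + 0.7152×G + 0.0722×B
L = 0.2126×0.428690 + 0.7152×0.095307 + 0.0722×0.017642
L ≈ 0.160577


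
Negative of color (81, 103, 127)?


Invert: (255-R, 255-G, 255-B)
R: 255-81 = 174
G: 255-103 = 152
B: 255-127 = 128
= RGB(174, 152, 128)


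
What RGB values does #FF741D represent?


FF → 255 (R)
74 → 116 (G)
1D → 29 (B)
= RGB(255, 116, 29)


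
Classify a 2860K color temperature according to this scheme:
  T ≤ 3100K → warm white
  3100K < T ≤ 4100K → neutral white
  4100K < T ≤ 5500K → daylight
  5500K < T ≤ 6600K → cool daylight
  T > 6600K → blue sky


Temperature: 2860K
2860K ≤ 3100K → warm white
Classification: warm white
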